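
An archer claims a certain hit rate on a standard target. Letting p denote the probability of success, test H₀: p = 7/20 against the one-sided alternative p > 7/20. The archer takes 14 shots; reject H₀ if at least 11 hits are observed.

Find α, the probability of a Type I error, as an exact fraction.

906230596911073/819200000000000000

Under H₀, Y ~ Binomial(14, 7/20), and α = P(Y ≥ 11).
Summing C(14,j)(7/20)^j(13/20)^{14−j} for j = 11,…,14 gives 906230596911073/819200000000000000.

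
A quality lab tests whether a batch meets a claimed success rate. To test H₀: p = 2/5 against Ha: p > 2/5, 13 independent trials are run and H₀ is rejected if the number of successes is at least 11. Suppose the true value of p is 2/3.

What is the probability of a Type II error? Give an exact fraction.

50857/59049

β = P(fail to reject H₀ | Ha true) = P(X ≤ 10 | p = 2/3), X ~ Binomial(13, 2/3).
Adding the binomial probabilities P(X=0)+…+P(X=10) at p = 2/3 gives 50857/59049.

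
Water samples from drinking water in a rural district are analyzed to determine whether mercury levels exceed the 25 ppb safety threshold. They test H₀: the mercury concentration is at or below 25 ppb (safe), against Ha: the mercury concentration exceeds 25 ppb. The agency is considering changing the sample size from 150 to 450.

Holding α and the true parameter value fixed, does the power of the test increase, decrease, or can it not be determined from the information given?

A larger sample reduces the standard error, pulling the sampling distribution under Ha further from the non-rejection region.
Since power = 1 − β and β decreases, power increases.

It increases.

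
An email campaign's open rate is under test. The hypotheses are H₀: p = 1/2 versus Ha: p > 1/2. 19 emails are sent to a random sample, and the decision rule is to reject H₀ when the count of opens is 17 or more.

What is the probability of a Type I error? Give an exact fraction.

191/524288

Under H₀, X ~ Binomial(19, 1/2), and α = P(X ≥ 17).
Summing the upper tail: (171 + 19 + 1) / 2^19 = 191/524288.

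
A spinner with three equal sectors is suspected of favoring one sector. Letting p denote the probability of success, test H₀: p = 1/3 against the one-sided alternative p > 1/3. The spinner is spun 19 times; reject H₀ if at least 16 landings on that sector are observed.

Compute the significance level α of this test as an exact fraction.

2825/387420489

The Type I error probability is α = P(K ≥ 16) computed under H₀, where K ~ Binomial(19, 1/3).
Summing C(19,j)(1/3)^j(2/3)^{19−j} for j = 16,…,19 gives 2825/387420489.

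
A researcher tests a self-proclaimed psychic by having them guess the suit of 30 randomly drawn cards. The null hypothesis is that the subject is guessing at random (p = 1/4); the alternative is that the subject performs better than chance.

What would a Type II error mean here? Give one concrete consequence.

A Type II error is failing to reject H₀ when H₀ is false.
Here that means concluding there is no evidence of ability when actually the subject performs better than chance.

A Type II error would mean concluding that the subject is guessing at random (p = 1/4) (or at least failing to establish that the subject performs better than chance) when in fact the subject performs better than chance. Consequence: genuine ability (if it existed) would go unrecognized.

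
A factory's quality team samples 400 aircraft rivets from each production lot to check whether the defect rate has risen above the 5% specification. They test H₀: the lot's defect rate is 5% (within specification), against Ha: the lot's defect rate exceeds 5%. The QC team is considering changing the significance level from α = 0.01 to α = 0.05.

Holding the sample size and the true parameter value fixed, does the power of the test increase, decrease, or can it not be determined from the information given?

It increases.

Relaxing α lowers the evidence threshold; under Ha, outcomes that previously fell short now trigger rejection.
Since power = 1 − β and β decreases, power increases.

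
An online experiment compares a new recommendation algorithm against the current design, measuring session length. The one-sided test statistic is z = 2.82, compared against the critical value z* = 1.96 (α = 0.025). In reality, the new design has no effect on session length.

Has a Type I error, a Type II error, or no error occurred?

The conventional null hypothesis is that the new design has no effect on session length.
Since z = 2.82 > z* = 1.96, H₀ is rejected.
H₀ is true (actually the new design has no effect on session length).
Rejecting a true H₀ is a Type I error.

Type I error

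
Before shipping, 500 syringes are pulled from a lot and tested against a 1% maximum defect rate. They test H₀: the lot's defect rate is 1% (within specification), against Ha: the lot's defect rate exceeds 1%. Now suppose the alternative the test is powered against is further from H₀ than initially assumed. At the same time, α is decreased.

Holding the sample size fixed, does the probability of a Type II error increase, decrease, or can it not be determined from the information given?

Cannot be determined from the information given.

The first change alone would make β decrease; the second alone would make β increase. Which effect dominates depends on the magnitudes, which are not given.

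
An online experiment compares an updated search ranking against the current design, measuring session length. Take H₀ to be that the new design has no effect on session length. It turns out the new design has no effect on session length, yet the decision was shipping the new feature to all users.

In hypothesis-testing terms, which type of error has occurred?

'Shipping the new feature to all users' corresponds to rejecting H₀.
H₀ was rejected but H₀ is true — a Type I error (false positive).

Type I error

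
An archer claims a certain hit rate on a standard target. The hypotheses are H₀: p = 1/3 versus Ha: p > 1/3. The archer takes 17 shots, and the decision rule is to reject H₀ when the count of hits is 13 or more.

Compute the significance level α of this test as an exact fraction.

Under H₀, K ~ Binomial(17, 1/3), and α = P(K ≥ 13).
Summing C(17,j)(1/3)^j(2/3)^{17−j} for j = 13,…,17 gives 44099/129140163.

44099/129140163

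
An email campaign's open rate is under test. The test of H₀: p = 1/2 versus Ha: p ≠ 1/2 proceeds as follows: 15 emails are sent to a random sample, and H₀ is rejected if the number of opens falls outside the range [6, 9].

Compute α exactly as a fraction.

The significance level is the null-hypothesis probability of the rejection region {≤5} ∪ {≥10}.
The two tails are symmetric, so α = 2·(1 + 15 + 105 + 455 + 1365 + 3003)/2^15 = 9888/32768 = 309/1024.

309/1024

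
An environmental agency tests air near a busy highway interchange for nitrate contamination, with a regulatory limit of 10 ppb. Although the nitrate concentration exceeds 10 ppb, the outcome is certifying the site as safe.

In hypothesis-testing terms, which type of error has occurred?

Type II error

The null hypothesis here is that the nitrate concentration is at or below 10 ppb (safe).
'Certifying the site as safe' corresponds to failing to reject H₀.
H₀ was not rejected but H₀ is false — a Type II error (false negative).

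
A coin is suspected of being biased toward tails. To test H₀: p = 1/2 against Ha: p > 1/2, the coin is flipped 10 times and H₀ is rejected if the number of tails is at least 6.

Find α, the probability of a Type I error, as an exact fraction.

193/512

The Type I error probability is α = P(K ≥ 6) computed under H₀, where K ~ Binomial(10, 1/2).
That's C(10,6) + C(10,7) + C(10,8) + C(10,9) + C(10,10) over 2^10, i.e. (210 + 120 + 45 + 10 + 1)/1024 = 386/1024 = 193/512.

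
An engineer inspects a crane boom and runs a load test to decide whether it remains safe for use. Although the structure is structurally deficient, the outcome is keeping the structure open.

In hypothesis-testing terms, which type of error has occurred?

The null hypothesis here is that the structure meets the required load capacity (safe).
'Keeping the structure open' corresponds to failing to reject H₀.
H₀ was not rejected but H₀ is false — a Type II error (false negative).

Type II error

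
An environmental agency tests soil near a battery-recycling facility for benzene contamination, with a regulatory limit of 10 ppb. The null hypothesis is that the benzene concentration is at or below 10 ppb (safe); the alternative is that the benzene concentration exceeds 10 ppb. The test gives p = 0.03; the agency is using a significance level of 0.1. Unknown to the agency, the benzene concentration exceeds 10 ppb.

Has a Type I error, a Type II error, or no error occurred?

No error (correct decision).

Since p = 0.03 < α = 0.1, H₀ is rejected.
H₀ is false (actually the benzene concentration exceeds 10 ppb).
The decision matches the true state — no error.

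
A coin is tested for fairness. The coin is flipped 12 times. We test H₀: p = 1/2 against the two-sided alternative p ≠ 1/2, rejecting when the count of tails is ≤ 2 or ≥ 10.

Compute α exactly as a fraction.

79/2048

The significance level is the null-hypothesis probability of the rejection region {≤2} ∪ {≥10}.
By symmetry, α = 2·P(Y ≤ 2) = 2·(1 + 12 + 66)/4096 = 158/4096 = 79/2048.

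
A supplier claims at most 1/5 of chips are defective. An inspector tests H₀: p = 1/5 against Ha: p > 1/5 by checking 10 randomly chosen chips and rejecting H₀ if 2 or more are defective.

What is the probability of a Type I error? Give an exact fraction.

6095609/9765625

The significance level is the probability, assuming p = 1/5, of seeing 2 or more defectives in 10 draws.
Via the complement, α = 1 − Σ_{j=0}^{1} C(10,j)(1/5)^j(4/5)^{10-j} = 6095609/9765625.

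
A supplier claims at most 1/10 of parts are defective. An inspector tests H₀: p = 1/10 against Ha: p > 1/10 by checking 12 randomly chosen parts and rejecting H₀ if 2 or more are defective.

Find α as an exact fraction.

α = P(reject H₀ | H₀ true) = P(S ≥ 2 | p = 1/10), S ~ Binomial(12, 1/10).
Via the complement, α = 1 − Σ_{j=0}^{1} C(12,j)(1/10)^j(9/10)^{12-j} = 340997748211/1000000000000.

340997748211/1000000000000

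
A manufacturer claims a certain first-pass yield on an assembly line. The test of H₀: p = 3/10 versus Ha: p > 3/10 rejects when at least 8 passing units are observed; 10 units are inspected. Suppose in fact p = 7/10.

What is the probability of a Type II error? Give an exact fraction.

771521517/1250000000

β = P(fail to reject H₀ | Ha true) = P(Y ≤ 7 | p = 7/10), Y ~ Binomial(10, 7/10).
Equivalently, β = 1 − P(Y ≥ 8) = 771521517/1250000000.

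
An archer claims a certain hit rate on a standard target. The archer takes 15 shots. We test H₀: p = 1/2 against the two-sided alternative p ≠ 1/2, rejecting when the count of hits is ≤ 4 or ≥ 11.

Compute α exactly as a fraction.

1941/16384

Under H₀, X ~ Binomial(15, 1/2); α is the probability of landing in either tail, P(X ≤ 4) + P(X ≥ 11).
By symmetry, α = 2·P(X ≤ 4) = 2·(1 + 15 + 105 + 455 + 1365)/32768 = 3882/32768 = 1941/16384.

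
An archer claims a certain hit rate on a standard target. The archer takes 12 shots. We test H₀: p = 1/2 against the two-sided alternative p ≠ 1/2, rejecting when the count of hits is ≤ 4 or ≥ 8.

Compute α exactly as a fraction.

Under H₀, X ~ Binomial(12, 1/2); α is the probability of landing in either tail, P(X ≤ 4) + P(X ≥ 8).
The two tails are symmetric, so α = 2·(1 + 12 + 66 + 220 + 495)/2^12 = 1588/4096 = 397/1024.

397/1024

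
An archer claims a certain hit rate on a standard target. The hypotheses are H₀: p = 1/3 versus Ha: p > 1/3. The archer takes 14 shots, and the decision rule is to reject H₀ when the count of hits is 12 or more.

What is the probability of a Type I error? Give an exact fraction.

Under H₀, S ~ Binomial(14, 1/3), and α = P(S ≥ 12).
Adding the binomial terms for j = 12 through 14 with p = 1/3 yields 131/1594323.

131/1594323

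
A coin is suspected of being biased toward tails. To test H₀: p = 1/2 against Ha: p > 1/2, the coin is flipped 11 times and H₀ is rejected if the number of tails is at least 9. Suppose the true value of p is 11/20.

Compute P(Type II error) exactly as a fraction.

Under the alternative p = 11/20, S ~ Binomial(11, 11/20); β is the probability the test does not reject, P(S < 9).
Equivalently, β = 1 − P(S ≥ 9) = 38288445266097/40960000000000.

38288445266097/40960000000000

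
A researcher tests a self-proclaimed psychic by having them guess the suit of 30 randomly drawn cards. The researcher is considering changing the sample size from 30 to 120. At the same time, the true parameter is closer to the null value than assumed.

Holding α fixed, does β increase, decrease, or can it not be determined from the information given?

The first change alone would make β decrease; the second alone would make β increase. Which effect dominates depends on the magnitudes, which are not given.

Cannot be determined from the information given.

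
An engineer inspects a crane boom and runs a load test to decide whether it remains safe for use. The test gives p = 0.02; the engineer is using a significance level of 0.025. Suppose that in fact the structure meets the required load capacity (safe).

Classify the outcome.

The conventional null hypothesis is that the structure meets the required load capacity (safe).
Since p = 0.02 < α = 0.025, H₀ is rejected.
H₀ is true (actually the structure meets the required load capacity (safe)).
Rejecting a true H₀ is a Type I error.

Type I error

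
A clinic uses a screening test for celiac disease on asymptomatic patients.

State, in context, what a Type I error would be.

A Type I error would mean concluding that the patient has celiac disease when in fact the patient does not have celiac disease.

With the conventional null hypothesis that the patient does not have celiac disease:
A Type I error is rejecting H₀ when H₀ is true.
Here that means flagging the patient as positive and ordering follow-up testing when actually the patient does not have celiac disease.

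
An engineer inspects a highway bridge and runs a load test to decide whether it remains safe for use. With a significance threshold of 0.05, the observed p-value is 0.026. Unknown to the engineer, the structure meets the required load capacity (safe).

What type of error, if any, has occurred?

Type I error

The conventional null hypothesis is that the structure meets the required load capacity (safe).
Since p = 0.026 < α = 0.05, H₀ is rejected.
H₀ is true (actually the structure meets the required load capacity (safe)).
Rejecting a true H₀ is a Type I error.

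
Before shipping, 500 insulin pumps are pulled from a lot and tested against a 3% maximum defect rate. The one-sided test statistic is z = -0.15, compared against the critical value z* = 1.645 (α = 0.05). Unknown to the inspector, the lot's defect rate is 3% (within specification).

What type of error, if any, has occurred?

The conventional null hypothesis is that the lot's defect rate is 3% (within specification).
Since z = -0.15 ≤ z* = 1.645, H₀ is not rejected.
H₀ is true (actually the lot's defect rate is 3% (within specification)).
The decision matches the true state — no error.

No error — this is a correct decision.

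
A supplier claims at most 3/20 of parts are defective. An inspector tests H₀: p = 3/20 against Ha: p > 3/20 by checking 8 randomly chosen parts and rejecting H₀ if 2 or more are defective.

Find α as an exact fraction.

The significance level is the probability, assuming p = 3/20, of seeing 2 or more defectives in 8 draws.
Computing the lower-tail complement: 1 − 16823885593/25600000000 = 8776114407/25600000000.

8776114407/25600000000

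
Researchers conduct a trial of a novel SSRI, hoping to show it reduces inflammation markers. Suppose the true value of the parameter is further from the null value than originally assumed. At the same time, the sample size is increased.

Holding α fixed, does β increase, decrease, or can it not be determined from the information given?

It decreases.

A larger true effect moves the Ha sampling distribution further from the H₀ critical value, making rejection more likely when Ha is true. A larger sample reduces the standard error, pulling the sampling distribution under Ha further from the non-rejection region. Both changes push β in the same direction.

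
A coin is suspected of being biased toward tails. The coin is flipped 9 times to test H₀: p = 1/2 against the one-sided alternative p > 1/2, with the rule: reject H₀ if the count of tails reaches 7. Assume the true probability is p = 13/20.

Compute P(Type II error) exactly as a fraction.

β = P(fail to reject H₀ | Ha true) = P(K ≤ 6 | p = 13/20), K ~ Binomial(9, 13/20).
Summing C(9,j)·(13/20)^j·(7/20)^{9-j} for j = 0..6 gives 5301813769/8000000000.

5301813769/8000000000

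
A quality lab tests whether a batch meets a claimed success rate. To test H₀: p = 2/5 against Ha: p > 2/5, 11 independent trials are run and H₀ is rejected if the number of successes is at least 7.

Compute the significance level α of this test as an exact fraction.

194048/1953125

Under H₀, S ~ Binomial(11, 2/5), and α = P(S ≥ 7).
Summing C(11,j)(2/5)^j(3/5)^{11−j} for j = 7,…,11 gives 194048/1953125.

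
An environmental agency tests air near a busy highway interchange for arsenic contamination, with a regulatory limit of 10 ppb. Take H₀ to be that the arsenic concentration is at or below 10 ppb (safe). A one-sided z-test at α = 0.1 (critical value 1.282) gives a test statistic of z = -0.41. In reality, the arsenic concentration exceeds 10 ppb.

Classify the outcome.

Type II error

Since z = -0.41 ≤ z* = 1.282, H₀ is not rejected.
H₀ is false (actually the arsenic concentration exceeds 10 ppb).
Failing to reject a false H₀ is a Type II error.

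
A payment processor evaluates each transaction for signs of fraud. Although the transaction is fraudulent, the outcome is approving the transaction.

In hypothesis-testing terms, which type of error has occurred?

The null hypothesis here is that the transaction is legitimate.
'Approving the transaction' corresponds to failing to reject H₀.
H₀ was not rejected but H₀ is false — a Type II error (false negative).

Type II error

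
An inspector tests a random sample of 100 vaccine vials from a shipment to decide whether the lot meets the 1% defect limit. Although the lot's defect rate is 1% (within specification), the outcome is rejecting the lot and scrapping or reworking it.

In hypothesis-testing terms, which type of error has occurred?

Type I error

The null hypothesis here is that the lot's defect rate is 1% (within specification).
'Rejecting the lot and scrapping or reworking it' corresponds to rejecting H₀.
H₀ was rejected but H₀ is true — a Type I error (false positive).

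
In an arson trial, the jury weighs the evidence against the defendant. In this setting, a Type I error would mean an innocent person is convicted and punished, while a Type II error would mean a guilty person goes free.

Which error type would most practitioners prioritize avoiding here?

Type I error

The Type I consequence (an innocent person is convicted and punished) is more severe than the Type II consequence (a guilty person goes free).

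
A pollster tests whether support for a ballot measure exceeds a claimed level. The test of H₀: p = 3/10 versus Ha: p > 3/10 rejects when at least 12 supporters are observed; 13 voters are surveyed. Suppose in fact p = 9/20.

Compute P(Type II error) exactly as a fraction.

10234633838806861/10240000000000000

A Type II error is failing to reject when Ha holds: with p = 9/20, β = P(X ≤ 11).
Equivalently, β = 1 − P(X ≥ 12) = 10234633838806861/10240000000000000.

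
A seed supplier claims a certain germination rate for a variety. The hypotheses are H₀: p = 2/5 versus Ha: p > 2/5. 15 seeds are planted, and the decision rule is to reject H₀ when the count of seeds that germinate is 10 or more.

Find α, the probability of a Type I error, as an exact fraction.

α = P(reject H₀ | H₀ true) = P(X ≥ 10 | p = 2/5), with X ~ Binomial(15, 2/5).
P(X ≥ 10) = Σ_{j=10}^{15} C(15,j)·(2/5)^j·(3/5)^{15-j} = 1032510464/30517578125.

1032510464/30517578125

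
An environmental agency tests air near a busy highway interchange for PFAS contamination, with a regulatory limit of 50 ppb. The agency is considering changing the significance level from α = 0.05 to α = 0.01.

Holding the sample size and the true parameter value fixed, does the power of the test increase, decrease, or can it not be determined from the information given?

It decreases.

Tightening α shrinks the rejection region. When Ha holds, fewer sample outcomes clear the stricter threshold, so more fall in the acceptance region.
Since power = 1 − β and β increases, power decreases.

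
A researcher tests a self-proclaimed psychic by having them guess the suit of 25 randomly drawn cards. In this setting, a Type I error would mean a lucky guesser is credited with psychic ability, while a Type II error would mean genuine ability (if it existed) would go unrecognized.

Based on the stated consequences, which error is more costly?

Type I error

The Type I consequence (a lucky guesser is credited with psychic ability) is more severe than the Type II consequence (genuine ability (if it existed) would go unrecognized).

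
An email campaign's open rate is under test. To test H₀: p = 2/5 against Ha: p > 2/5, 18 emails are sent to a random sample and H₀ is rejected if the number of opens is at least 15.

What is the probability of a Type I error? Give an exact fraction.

α = P(reject H₀ | H₀ true) = P(Y ≥ 15 | p = 2/5), with Y ~ Binomial(18, 2/5).
Summing C(18,j)(2/5)^j(3/5)^{18−j} for j = 15,…,18 gives 163905536/762939453125.

163905536/762939453125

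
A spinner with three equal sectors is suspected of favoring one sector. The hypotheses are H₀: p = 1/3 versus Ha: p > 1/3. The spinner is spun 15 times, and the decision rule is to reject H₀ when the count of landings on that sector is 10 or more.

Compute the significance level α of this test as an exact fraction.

The Type I error probability is α = P(Y ≥ 10) computed under H₀, where Y ~ Binomial(15, 1/3).
Adding the binomial terms for j = 10 through 15 with p = 1/3 yields 122027/14348907.

122027/14348907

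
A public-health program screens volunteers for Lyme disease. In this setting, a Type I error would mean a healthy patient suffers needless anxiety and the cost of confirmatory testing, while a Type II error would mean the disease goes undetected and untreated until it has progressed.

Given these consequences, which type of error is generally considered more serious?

Type II error

The Type II consequence (the disease goes undetected and untreated until it has progressed) is more severe than the Type I consequence (a healthy patient suffers needless anxiety and the cost of confirmatory testing).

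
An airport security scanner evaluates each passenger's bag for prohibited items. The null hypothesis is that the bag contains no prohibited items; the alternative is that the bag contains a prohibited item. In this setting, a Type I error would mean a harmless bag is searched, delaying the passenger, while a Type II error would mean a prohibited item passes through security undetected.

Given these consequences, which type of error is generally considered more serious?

Type II error

The Type II consequence (a prohibited item passes through security undetected) is more severe than the Type I consequence (a harmless bag is searched, delaying the passenger).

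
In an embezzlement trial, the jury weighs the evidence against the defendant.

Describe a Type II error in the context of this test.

A Type II error would mean concluding that the defendant is innocent (or at least failing to establish that the defendant is guilty) when in fact the defendant is guilty.

With the conventional null hypothesis that the defendant is innocent:
A Type II error is failing to reject H₀ when H₀ is false.
Here that means acquitting the defendant when actually the defendant is guilty.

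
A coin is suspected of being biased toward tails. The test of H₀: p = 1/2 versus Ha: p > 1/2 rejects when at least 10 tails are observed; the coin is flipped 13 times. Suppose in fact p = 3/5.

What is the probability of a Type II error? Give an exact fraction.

202983472/244140625

β = P(fail to reject H₀ | Ha true) = P(S ≤ 9 | p = 3/5), S ~ Binomial(13, 3/5).
Equivalently, β = 1 − P(S ≥ 10) = 202983472/244140625.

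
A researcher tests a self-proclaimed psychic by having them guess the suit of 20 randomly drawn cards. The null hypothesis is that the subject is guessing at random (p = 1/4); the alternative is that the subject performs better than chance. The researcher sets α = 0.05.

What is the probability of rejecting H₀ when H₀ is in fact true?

The significance level α is, by definition, the probability of a Type I error — P(reject H₀ | H₀ true).

0.05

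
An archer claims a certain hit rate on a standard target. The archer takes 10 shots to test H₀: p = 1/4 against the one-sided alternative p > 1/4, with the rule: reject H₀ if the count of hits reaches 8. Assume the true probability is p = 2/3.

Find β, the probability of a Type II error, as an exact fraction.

Under the alternative p = 2/3, X ~ Binomial(10, 2/3); β is the probability the test does not reject, P(X < 8).
Summing C(10,j)·(2/3)^j·(1/3)^{10-j} for j = 0..7 gives 13795/19683.

13795/19683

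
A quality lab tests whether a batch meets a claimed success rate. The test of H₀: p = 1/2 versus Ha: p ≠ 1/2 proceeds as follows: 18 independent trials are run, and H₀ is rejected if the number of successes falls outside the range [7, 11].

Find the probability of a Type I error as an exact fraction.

7795/32768

The significance level is the null-hypothesis probability of the rejection region {≤6} ∪ {≥12}.
Each tail has probability (1 + 18 + 153 + 816 + 3060 + 8568 + 18564)/262144; doubling gives α = 62360/262144 = 7795/32768.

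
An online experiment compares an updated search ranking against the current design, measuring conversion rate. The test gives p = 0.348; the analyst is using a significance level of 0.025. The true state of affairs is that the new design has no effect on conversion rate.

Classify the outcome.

No error — this is a correct decision.

The conventional null hypothesis is that the new design has no effect on conversion rate.
Since p = 0.348 ≥ α = 0.025, H₀ is not rejected.
H₀ is true (actually the new design has no effect on conversion rate).
The decision matches the true state — no error.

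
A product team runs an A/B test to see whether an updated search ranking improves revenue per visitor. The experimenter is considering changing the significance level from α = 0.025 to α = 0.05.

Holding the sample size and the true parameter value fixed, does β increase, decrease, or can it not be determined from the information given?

A larger α widens the rejection region, so when the alternative is true more outcomes lead to rejection — failing to reject becomes less likely.

It decreases.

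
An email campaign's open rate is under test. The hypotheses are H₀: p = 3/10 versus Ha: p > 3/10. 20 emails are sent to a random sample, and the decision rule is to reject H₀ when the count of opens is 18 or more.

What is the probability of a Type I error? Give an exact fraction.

3773088142371/100000000000000000000

Under H₀, X ~ Binomial(20, 3/10), and α = P(X ≥ 18).
Summing C(20,j)(3/10)^j(7/10)^{20−j} for j = 18,…,20 gives 3773088142371/100000000000000000000.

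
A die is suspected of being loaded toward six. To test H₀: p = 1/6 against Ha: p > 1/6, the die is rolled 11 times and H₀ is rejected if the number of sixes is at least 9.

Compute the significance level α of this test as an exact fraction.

Under H₀, K ~ Binomial(11, 1/6), and α = P(K ≥ 9).
Adding the binomial terms for j = 9 through 11 with p = 1/6 yields 53/13436928.

53/13436928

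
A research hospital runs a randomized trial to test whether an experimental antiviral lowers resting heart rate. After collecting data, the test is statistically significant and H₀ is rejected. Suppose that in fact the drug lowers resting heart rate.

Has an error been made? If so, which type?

No error (correct decision).

The conventional null hypothesis here is that the drug has no effect on resting heart rate.
The test rejected a false H₀ — the decision matches the true state.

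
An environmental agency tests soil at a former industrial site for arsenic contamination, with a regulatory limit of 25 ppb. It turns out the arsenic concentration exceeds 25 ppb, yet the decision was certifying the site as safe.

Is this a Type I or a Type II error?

The null hypothesis here is that the arsenic concentration is at or below 25 ppb (safe).
'Certifying the site as safe' corresponds to failing to reject H₀.
H₀ was not rejected but H₀ is false — a Type II error (false negative).

Type II error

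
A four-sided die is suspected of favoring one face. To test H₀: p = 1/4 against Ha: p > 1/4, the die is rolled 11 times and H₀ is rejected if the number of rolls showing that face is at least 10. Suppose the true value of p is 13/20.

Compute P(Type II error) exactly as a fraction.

A Type II error is failing to reject when Ha holds: with p = 13/20, β = P(Y ≤ 9).
Adding the binomial probabilities P(Y=0)+…+P(Y=9) at p = 13/20 gives 19239273573359/20480000000000.

19239273573359/20480000000000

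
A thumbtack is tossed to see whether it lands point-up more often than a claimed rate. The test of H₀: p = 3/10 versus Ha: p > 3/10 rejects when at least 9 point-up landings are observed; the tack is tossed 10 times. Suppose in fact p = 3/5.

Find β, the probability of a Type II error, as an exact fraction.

9312916/9765625

β = P(fail to reject H₀ | Ha true) = P(K ≤ 8 | p = 3/5), K ~ Binomial(10, 3/5).
Equivalently, β = 1 − P(K ≥ 9) = 9312916/9765625.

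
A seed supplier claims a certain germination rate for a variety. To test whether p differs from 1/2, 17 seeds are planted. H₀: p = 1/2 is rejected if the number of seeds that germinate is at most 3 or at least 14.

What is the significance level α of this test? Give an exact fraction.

417/32768

Under H₀, X ~ Binomial(17, 1/2); α is the probability of landing in either tail, P(X ≤ 3) + P(X ≥ 14).
Each tail has probability (1 + 17 + 136 + 680)/131072; doubling gives α = 1668/131072 = 417/32768.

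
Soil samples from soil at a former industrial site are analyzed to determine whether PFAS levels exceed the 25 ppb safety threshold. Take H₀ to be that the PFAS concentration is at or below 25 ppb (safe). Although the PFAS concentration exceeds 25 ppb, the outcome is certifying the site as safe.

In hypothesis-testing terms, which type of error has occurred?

Type II error

'Certifying the site as safe' corresponds to failing to reject H₀.
H₀ was not rejected but H₀ is false — a Type II error (false negative).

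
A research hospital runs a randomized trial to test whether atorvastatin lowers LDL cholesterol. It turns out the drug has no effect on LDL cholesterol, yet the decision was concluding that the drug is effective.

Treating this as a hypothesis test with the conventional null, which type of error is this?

The null hypothesis here is that the drug has no effect on LDL cholesterol.
'Concluding that the drug is effective' corresponds to rejecting H₀.
H₀ was rejected but H₀ is true — a Type I error (false positive).

Type I error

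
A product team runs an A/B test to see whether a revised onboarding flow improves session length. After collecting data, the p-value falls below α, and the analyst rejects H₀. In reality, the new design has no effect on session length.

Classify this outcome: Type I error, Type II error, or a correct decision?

The conventional null hypothesis here is that the new design has no effect on session length.
H₀ was rejected, but H₀ is actually true.
Rejecting a true null hypothesis is a Type I error (false positive).

Type I error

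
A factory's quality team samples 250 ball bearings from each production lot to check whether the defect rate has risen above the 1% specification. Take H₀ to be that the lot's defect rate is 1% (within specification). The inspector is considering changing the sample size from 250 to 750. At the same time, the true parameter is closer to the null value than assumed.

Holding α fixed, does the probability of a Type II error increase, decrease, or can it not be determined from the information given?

Cannot be determined from the information given.

The first change alone would make β decrease; the second alone would make β increase. Which effect dominates depends on the magnitudes, which are not given.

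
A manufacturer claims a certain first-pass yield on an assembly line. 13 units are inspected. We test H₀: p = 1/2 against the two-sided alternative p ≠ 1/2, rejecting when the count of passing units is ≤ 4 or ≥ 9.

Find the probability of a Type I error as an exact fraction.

The significance level is the null-hypothesis probability of the rejection region {≤4} ∪ {≥9}.
Each tail has probability (1 + 13 + 78 + 286 + 715)/8192; doubling gives α = 2186/8192 = 1093/4096.

1093/4096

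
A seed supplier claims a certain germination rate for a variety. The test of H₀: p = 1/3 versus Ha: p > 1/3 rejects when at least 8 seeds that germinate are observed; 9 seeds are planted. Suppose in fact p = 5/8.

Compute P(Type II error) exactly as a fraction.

3803679/4194304

A Type II error is failing to reject when Ha holds: with p = 5/8, β = P(S ≤ 7).
Adding the binomial probabilities P(S=0)+…+P(S=7) at p = 5/8 gives 3803679/4194304.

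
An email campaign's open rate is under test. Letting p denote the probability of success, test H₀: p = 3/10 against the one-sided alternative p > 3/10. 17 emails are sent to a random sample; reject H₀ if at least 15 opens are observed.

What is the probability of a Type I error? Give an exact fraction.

10087281621/10000000000000000

The Type I error probability is α = P(X ≥ 15) computed under H₀, where X ~ Binomial(17, 3/10).
Adding the binomial terms for j = 15 through 17 with p = 3/10 yields 10087281621/10000000000000000.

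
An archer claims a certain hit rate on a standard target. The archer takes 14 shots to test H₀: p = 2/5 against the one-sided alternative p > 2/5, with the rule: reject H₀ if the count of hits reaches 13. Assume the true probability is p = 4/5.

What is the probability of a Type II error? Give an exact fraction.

4895556073/6103515625

A Type II error is failing to reject when Ha holds: with p = 4/5, β = P(Y ≤ 12).
Summing C(14,j)·(4/5)^j·(1/5)^{14-j} for j = 0..12 gives 4895556073/6103515625.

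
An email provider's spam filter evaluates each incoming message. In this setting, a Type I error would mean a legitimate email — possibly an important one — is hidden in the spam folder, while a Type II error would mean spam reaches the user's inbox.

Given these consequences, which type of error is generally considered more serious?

The Type I consequence (a legitimate email — possibly an important one — is hidden in the spam folder) is more severe than the Type II consequence (spam reaches the user's inbox).

Type I error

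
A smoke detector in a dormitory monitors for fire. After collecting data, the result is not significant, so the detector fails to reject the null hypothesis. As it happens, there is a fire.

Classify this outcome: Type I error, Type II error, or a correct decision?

Type II error

The conventional null hypothesis here is that there is no fire.
H₀ was not rejected, but H₀ is actually false.
Failing to reject a false null hypothesis is a Type II error (false negative).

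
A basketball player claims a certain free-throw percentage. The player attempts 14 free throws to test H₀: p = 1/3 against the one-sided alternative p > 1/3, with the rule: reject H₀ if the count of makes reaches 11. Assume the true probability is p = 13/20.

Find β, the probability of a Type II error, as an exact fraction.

638569946045404807/819200000000000000

β = P(fail to reject H₀ | Ha true) = P(X ≤ 10 | p = 13/20), X ~ Binomial(14, 13/20).
Equivalently, β = 1 − P(X ≥ 11) = 638569946045404807/819200000000000000.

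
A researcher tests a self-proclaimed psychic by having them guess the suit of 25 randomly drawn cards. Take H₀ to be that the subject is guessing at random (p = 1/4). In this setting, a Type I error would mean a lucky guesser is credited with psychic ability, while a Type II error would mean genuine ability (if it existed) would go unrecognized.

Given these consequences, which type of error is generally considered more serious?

The Type I consequence (a lucky guesser is credited with psychic ability) is more severe than the Type II consequence (genuine ability (if it existed) would go unrecognized).

Type I error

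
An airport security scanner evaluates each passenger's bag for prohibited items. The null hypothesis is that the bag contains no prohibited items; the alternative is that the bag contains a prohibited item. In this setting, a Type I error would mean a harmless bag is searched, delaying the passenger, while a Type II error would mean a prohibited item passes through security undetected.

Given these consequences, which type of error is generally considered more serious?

Type II error

The Type II consequence (a prohibited item passes through security undetected) is more severe than the Type I consequence (a harmless bag is searched, delaying the passenger).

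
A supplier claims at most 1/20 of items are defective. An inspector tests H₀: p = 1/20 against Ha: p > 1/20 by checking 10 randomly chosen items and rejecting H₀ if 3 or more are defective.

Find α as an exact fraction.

29449106891/2560000000000

Under H₀, Y ~ Binomial(10, 1/20); the Type I error rate is P(Y ≥ 3).
Computing the lower-tail complement: 1 − 2530550893109/2560000000000 = 29449106891/2560000000000.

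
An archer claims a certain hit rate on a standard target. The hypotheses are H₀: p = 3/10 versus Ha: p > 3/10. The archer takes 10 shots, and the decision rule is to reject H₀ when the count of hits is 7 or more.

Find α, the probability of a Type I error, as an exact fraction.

The Type I error probability is α = P(X ≥ 7) computed under H₀, where X ~ Binomial(10, 3/10).
P(X ≥ 7) = Σ_{j=7}^{10} C(10,j)·(3/10)^j·(7/10)^{10-j} = 6620049/625000000.

6620049/625000000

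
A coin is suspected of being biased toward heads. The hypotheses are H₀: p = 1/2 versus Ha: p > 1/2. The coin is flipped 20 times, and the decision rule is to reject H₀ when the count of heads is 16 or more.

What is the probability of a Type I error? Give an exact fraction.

α = P(reject H₀ | H₀ true) = P(K ≥ 16 | p = 1/2), with K ~ Binomial(20, 1/2).
That's C(20,16) + C(20,17) + C(20,18) + C(20,19) + C(20,20) over 2^20, i.e. (4845 + 1140 + 190 + 20 + 1)/1048576 = 6196/1048576 = 1549/262144.

1549/262144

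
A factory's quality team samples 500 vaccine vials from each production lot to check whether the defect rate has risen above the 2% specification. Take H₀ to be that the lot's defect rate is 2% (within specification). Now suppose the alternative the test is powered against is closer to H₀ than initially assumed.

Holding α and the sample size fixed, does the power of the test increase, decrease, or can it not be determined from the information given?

A smaller true effect puts the Ha sampling distribution closer to H₀, so more of it falls in the non-rejection region.
Since power = 1 − β and β increases, power decreases.

It decreases.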